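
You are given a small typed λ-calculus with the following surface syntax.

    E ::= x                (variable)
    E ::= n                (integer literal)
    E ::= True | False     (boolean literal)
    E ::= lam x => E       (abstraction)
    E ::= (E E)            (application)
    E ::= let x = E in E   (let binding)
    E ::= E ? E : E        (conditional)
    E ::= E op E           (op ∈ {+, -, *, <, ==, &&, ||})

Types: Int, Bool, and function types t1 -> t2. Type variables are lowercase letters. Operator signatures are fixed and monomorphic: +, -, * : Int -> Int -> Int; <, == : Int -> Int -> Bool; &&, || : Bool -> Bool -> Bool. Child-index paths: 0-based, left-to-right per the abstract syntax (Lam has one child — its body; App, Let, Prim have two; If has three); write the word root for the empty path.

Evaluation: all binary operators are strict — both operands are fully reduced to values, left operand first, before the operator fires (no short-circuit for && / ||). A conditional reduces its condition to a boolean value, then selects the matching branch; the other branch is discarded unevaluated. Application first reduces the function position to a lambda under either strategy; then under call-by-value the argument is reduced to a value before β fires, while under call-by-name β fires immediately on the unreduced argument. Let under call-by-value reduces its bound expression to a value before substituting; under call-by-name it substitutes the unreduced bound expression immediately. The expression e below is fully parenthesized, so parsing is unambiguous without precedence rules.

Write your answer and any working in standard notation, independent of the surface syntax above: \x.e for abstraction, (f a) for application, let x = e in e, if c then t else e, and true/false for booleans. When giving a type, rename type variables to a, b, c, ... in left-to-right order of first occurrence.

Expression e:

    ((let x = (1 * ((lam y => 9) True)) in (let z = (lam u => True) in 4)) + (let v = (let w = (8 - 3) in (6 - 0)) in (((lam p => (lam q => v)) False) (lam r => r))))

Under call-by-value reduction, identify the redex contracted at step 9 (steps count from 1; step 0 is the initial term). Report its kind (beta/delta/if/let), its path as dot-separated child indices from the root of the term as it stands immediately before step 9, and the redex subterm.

Answer: beta at 1.0 : ((\p.(\q.6)) false)

Working:
step 0: ((let x = (1 * ((\y.9) true)) in (let z = (\u.true) in 4)) + (let v = (let w = (8 - 3) in (6 - 0)) in (((\p.(\q.v)) false) (\r.r))))
step 1: [beta@0.0.1] ((let x = (1 * 9) in (let z = (\u.true) in 4)) + (let v = (let w = (8 - 3) in (6 - 0)) in (((\p.(\q.v)) false) (\r.r))))
step 2: [delta@0.0] ((let x = 9 in (let z = (\u.true) in 4)) + (let v = (let w = (8 - 3) in (6 - 0)) in (((\p.(\q.v)) false) (\r.r))))
step 3: [let@0] ((let z = (\u.true) in 4) + (let v = (let w = (8 - 3) in (6 - 0)) in (((\p.(\q.v)) false) (\r.r))))
step 4: [let@0] (4 + (let v = (let w = (8 - 3) in (6 - 0)) in (((\p.(\q.v)) false) (\r.r))))
step 5: [delta@1.0.0] (4 + (let v = (let w = 5 in (6 - 0)) in (((\p.(\q.v)) false) (\r.r))))
step 6: [let@1.0] (4 + (let v = (6 - 0) in (((\p.(\q.v)) false) (\r.r))))
step 7: [delta@1.0] (4 + (let v = 6 in (((\p.(\q.v)) false) (\r.r))))
step 8: [let@1] (4 + (((\p.(\q.6)) false) (\r.r)))
step 9: [beta@1.0] (4 + ((\q.6) (\r.r)))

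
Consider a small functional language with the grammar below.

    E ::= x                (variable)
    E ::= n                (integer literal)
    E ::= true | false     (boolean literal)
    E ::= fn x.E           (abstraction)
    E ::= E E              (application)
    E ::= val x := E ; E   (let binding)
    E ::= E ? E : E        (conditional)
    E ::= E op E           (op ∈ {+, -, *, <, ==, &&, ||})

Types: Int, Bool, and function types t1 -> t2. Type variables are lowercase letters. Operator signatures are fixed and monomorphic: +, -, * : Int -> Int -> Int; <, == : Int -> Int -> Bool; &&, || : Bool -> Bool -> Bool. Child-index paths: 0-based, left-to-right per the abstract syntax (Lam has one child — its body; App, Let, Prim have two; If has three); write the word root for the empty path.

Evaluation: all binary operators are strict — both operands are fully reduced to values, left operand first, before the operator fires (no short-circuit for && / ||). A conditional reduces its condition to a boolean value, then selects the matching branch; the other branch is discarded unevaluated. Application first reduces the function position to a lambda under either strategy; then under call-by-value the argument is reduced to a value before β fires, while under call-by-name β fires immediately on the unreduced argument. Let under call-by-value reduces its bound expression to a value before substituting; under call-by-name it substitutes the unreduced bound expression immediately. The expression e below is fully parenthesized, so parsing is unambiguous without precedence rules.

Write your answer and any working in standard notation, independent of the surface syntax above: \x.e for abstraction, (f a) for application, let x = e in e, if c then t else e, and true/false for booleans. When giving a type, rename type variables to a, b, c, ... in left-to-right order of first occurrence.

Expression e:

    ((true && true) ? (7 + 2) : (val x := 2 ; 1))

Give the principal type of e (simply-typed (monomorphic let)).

Trace:
  unify Bool ~ Bool
  unify Bool ~ Bool
  unify Bool ~ Bool
  unify Int ~ Int
  unify Int ~ Int
let x : Int
  unify Int ~ Int

Answer: Int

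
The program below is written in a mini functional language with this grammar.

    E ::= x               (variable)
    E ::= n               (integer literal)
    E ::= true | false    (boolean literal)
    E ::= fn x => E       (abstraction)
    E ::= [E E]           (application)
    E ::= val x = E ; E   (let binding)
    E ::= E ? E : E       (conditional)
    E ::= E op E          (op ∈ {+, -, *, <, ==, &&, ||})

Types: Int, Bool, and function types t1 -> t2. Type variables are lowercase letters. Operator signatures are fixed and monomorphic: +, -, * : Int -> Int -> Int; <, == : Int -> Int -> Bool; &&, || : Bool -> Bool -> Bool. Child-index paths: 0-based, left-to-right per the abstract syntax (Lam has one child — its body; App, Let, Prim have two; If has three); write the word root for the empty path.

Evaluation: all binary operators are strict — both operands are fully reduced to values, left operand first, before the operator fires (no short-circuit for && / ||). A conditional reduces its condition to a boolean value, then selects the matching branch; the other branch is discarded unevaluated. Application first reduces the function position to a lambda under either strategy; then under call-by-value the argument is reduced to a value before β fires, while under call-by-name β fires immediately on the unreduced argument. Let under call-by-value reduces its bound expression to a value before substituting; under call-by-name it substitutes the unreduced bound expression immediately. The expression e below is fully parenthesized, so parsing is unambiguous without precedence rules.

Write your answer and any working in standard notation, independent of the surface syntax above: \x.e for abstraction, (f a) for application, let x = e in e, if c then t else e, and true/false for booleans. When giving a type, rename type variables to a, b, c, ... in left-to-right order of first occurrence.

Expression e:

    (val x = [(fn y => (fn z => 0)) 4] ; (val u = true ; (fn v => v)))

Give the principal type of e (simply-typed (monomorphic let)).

Working:
\z._ : b -> Int
\y._ : a -> b -> Int
  unify a -> b -> Int ~ Int -> c
  unify a ~ Int
  unify b -> Int ~ c
_ _ : b -> Int
let x : b -> Int
let u : Bool
v : d
\v._ : d -> d

Answer: a -> a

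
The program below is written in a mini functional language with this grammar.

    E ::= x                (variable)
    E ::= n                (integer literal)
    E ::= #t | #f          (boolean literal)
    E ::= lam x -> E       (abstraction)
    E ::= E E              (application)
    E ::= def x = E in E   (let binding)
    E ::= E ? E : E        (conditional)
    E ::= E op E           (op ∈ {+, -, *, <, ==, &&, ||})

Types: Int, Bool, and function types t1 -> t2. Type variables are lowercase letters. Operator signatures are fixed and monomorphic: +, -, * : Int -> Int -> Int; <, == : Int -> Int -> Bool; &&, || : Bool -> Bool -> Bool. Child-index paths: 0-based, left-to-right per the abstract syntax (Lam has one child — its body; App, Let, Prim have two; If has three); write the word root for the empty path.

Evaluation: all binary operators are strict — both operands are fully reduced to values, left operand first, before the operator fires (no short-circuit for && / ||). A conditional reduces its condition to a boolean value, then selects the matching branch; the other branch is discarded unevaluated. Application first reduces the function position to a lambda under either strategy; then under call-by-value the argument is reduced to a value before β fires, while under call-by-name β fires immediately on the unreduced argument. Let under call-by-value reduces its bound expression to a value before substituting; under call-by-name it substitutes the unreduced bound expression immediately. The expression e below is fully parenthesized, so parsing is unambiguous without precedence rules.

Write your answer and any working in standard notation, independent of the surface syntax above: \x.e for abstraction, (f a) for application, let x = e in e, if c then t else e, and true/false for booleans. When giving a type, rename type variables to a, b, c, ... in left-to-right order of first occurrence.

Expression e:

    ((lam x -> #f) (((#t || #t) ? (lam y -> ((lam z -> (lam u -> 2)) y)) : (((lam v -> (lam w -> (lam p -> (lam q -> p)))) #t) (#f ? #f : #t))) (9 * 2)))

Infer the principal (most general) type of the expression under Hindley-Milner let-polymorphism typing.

Derivation:
\x._ : a -> Bool
  unify Bool ~ Bool
  unify Bool ~ Bool
  unify Bool ~ Bool
\u._ : d -> Int
\z._ : c -> d -> Int
y : b
  unify c -> d -> Int ~ b -> e
  unify c ~ b
  unify d -> Int ~ e
_ _ : d -> Int
\y._ : b -> d -> Int
p : h
\q._ : i -> h
\p._ : h -> i -> h
\w._ : g -> h -> i -> h
\v._ : f -> g -> h -> i -> h
  unify f -> g -> h -> i -> h ~ Bool -> j
  unify f ~ Bool
  unify g -> h -> i -> h ~ j
_ _ : g -> h -> i -> h
  unify Bool ~ Bool
  unify Bool ~ Bool
  unify g -> h -> i -> h ~ Bool -> k
  unify g ~ Bool
  unify h -> i -> h ~ k
_ _ : h -> i -> h
  unify b -> d -> Int ~ h -> i -> h
  unify b ~ h
  unify d -> Int ~ i -> h
  unify d ~ i
  unify Int ~ h
  unify Int ~ Int
  unify Int ~ Int
  unify Int -> i -> Int ~ Int -> l
  unify Int ~ Int
  unify i -> Int ~ l
_ _ : i -> Int
  unify a -> Bool ~ (i -> Int) -> m
  unify a ~ i -> Int
  unify Bool ~ m
_ _ : Bool

Answer: Bool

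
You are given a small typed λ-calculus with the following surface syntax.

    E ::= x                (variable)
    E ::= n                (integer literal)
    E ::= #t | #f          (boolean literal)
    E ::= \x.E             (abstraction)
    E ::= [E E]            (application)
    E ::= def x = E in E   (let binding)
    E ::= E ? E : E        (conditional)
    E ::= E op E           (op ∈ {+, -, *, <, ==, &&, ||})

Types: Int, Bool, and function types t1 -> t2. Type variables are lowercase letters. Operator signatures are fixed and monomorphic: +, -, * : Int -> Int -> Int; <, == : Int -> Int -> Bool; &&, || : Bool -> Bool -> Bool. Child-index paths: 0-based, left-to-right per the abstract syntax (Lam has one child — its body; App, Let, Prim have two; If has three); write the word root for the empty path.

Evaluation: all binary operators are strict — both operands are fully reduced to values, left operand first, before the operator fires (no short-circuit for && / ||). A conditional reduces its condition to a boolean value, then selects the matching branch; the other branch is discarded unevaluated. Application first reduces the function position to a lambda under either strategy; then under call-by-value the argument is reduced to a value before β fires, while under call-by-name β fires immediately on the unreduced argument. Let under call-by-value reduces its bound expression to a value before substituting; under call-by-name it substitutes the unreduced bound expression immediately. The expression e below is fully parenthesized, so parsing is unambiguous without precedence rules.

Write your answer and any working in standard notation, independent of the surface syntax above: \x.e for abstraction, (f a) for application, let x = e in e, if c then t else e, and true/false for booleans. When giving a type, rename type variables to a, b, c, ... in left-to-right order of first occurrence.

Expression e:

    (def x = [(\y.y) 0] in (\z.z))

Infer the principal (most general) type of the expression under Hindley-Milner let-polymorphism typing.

Derivation:
y : a
\y._ : a -> a
  unify a -> a ~ Int -> b
  unify a ~ Int
  unify Int ~ b
_ _ : Int
let x : Int
z : c
\z._ : c -> c

Answer: a -> a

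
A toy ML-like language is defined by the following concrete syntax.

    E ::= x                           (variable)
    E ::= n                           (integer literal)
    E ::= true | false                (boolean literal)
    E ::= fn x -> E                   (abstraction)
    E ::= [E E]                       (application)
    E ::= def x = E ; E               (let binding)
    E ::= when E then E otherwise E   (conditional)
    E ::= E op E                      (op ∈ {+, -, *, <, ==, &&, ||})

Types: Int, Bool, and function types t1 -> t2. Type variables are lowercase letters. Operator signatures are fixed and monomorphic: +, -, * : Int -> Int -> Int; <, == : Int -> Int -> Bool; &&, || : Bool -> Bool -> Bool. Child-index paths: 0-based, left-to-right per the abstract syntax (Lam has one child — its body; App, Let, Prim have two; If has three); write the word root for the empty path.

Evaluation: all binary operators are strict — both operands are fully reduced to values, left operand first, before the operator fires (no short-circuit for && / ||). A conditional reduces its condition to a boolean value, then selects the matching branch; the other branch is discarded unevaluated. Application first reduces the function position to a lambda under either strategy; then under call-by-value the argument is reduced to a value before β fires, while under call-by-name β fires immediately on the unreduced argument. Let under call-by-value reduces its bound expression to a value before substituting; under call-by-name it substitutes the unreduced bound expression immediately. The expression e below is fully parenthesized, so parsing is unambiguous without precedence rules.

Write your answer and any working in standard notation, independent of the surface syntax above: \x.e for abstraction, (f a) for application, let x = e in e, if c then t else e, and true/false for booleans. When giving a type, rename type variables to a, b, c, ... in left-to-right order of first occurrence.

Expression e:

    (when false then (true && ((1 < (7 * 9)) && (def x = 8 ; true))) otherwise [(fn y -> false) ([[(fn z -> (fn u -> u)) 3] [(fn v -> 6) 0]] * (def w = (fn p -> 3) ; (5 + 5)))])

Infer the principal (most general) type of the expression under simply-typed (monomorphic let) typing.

Answer: Bool

Trace:
  unify Bool ~ Bool
  unify Bool ~ Bool
  unify Int ~ Int
  unify Int ~ Int
  unify Int ~ Int
  unify Int ~ Int
  unify Bool ~ Bool
let x : Int
  unify Bool ~ Bool
  unify Bool ~ Bool
\y._ : a -> Bool
u : c
\u._ : c -> c
\z._ : b -> c -> c
  unify b -> c -> c ~ Int -> d
  unify b ~ Int
  unify c -> c ~ d
_ _ : c -> c
\v._ : e -> Int
  unify e -> Int ~ Int -> f
  unify e ~ Int
  unify Int ~ f
_ _ : Int
  unify c -> c ~ Int -> g
  unify c ~ Int
  unify Int ~ g
_ _ : Int
  unify Int ~ Int
\p._ : h -> Int
let w : h -> Int
  unify Int ~ Int
  unify Int ~ Int
  unify Int ~ Int
  unify a -> Bool ~ Int -> i
  unify a ~ Int
  unify Bool ~ i
_ _ : Bool
  unify Bool ~ Bool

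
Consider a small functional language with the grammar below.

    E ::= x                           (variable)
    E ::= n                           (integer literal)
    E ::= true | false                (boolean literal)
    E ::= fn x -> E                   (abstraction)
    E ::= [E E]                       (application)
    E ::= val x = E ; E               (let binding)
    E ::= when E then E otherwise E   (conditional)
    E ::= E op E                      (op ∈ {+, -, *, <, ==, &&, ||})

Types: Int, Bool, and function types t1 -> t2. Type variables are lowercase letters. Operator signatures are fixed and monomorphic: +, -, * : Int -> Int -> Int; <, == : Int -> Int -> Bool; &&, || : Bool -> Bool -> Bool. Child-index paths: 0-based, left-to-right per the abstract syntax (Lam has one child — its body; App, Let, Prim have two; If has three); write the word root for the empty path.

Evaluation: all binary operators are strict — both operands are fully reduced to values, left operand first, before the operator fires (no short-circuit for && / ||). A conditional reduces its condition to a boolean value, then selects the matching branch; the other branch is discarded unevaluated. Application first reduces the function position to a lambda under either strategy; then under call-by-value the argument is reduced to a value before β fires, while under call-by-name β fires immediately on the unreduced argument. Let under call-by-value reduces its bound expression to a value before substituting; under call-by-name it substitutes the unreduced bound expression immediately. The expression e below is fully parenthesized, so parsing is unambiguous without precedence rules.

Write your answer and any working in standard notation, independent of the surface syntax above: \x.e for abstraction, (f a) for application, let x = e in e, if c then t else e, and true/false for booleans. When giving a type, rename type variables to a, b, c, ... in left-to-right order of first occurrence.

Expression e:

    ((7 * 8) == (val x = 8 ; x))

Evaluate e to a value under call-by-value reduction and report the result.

Derivation:
step 0: ((7 * 8) == (let x = 8 in x))
step 1: [delta@0] (56 == (let x = 8 in x))
step 2: [let@1] (56 == 8)
step 3: [delta@root] false

Answer: false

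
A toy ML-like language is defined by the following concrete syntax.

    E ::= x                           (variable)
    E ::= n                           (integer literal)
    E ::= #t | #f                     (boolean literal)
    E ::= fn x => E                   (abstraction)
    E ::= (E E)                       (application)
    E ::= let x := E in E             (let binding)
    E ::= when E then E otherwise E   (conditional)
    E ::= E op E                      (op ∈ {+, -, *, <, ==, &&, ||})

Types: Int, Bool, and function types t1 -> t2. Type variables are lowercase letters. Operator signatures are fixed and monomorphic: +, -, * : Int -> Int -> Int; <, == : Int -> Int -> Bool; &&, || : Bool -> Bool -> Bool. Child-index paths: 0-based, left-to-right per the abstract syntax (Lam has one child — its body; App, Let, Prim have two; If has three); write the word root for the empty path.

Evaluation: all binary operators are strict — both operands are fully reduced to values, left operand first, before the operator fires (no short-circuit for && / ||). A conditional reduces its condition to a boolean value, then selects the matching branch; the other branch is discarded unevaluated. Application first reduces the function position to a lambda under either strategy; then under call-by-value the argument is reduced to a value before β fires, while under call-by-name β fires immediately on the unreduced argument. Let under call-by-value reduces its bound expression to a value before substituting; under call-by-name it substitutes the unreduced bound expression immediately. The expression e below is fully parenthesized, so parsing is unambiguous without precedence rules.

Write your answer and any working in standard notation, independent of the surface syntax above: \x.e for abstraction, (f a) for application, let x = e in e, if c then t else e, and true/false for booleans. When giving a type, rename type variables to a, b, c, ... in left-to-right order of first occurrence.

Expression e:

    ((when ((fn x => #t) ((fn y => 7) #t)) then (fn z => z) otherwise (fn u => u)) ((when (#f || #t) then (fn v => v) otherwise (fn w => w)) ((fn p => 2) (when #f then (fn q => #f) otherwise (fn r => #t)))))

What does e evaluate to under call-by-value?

Derivation:
step 0: ((if ((\x.true) ((\y.7) true)) then (\z.z) else (\u.u)) ((if (false || true) then (\v.v) else (\w.w)) ((\p.2) (if false then (\q.false) else (\r.true)))))
step 1: [beta@0.0.1] ((if ((\x.true) 7) then (\z.z) else (\u.u)) ((if (false || true) then (\v.v) else (\w.w)) ((\p.2) (if false then (\q.false) else (\r.true)))))
step 2: [beta@0.0] ((if true then (\z.z) else (\u.u)) ((if (false || true) then (\v.v) else (\w.w)) ((\p.2) (if false then (\q.false) else (\r.true)))))
step 3: [if@0] ((\z.z) ((if (false || true) then (\v.v) else (\w.w)) ((\p.2) (if false then (\q.false) else (\r.true)))))
step 4: [delta@1.0.0] ((\z.z) ((if true then (\v.v) else (\w.w)) ((\p.2) (if false then (\q.false) else (\r.true)))))
step 5: [if@1.0] ((\z.z) ((\v.v) ((\p.2) (if false then (\q.false) else (\r.true)))))
step 6: [if@1.1.1] ((\z.z) ((\v.v) ((\p.2) (\r.true))))
step 7: [beta@1.1] ((\z.z) ((\v.v) 2))
step 8: [beta@1] ((\z.z) 2)
step 9: [beta@root] 2

Answer: 2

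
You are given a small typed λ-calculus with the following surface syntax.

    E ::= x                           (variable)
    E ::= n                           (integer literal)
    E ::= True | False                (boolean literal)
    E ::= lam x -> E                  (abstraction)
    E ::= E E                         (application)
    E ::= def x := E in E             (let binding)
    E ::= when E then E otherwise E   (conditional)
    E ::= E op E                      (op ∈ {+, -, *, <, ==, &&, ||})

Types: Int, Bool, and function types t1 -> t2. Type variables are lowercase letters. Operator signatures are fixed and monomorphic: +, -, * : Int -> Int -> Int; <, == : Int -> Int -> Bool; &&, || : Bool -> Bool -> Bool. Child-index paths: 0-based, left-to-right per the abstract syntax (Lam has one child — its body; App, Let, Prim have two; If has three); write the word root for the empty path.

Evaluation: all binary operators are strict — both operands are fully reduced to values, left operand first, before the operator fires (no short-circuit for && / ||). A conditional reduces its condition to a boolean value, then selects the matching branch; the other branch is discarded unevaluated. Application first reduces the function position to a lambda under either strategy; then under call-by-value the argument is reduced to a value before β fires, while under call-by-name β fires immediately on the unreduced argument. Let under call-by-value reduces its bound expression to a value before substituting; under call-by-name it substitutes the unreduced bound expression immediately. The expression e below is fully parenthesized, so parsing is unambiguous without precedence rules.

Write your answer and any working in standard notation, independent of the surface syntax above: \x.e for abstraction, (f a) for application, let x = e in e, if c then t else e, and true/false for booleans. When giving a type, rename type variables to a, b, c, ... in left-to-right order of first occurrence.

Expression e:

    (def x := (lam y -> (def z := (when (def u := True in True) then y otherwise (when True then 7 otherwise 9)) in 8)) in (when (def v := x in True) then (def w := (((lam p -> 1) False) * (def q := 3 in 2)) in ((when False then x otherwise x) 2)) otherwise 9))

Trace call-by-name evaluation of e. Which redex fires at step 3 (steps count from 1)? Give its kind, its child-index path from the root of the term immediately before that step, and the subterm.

Working:
step 0: (let x = (\y.(let z = (if (let u = true in true) then y else (if true then 7 else 9)) in 8)) in (if (let v = x in true) then (let w = (((\p.1) false) * (let q = 3 in 2)) in ((if false then x else x) 2)) else 9))
step 1: [let@root] (if (let v = (\y.(let z = (if (let u = true in true) then y else (if true then 7 else 9)) in 8)) in true) then (let w = (((\p.1) false) * (let q = 3 in 2)) in ((if false then (\y.(let z = (if (let u = true in true) then y else (if true then 7 else 9)) in 8)) else (\y.(let z = (if (let u = true in true) then y else (if true then 7 else 9)) in 8))) 2)) else 9)
step 2: [let@0] (if true then (let w = (((\p.1) false) * (let q = 3 in 2)) in ((if false then (\y.(let z = (if (let u = true in true) then y else (if true then 7 else 9)) in 8)) else (\y.(let z = (if (let u = true in true) then y else (if true then 7 else 9)) in 8))) 2)) else 9)
step 3: [if@root] (let w = (((\p.1) false) * (let q = 3 in 2)) in ((if false then (\y.(let z = (if (let u = true in true) then y else (if true then 7 else 9)) in 8)) else (\y.(let z = (if (let u = true in true) then y else (if true then 7 else 9)) in 8))) 2))

Answer: if at root : (if true then (let w = (((\p.1) false) * (let q = 3 in 2)) in ((if false then (\y.(let z = (if (let u = true in true) then y else (if true then 7 else 9)) in 8)) else (\y.(let z = (if (let u = true in true) then y else (if true then 7 else 9)) in 8))) 2)) else 9)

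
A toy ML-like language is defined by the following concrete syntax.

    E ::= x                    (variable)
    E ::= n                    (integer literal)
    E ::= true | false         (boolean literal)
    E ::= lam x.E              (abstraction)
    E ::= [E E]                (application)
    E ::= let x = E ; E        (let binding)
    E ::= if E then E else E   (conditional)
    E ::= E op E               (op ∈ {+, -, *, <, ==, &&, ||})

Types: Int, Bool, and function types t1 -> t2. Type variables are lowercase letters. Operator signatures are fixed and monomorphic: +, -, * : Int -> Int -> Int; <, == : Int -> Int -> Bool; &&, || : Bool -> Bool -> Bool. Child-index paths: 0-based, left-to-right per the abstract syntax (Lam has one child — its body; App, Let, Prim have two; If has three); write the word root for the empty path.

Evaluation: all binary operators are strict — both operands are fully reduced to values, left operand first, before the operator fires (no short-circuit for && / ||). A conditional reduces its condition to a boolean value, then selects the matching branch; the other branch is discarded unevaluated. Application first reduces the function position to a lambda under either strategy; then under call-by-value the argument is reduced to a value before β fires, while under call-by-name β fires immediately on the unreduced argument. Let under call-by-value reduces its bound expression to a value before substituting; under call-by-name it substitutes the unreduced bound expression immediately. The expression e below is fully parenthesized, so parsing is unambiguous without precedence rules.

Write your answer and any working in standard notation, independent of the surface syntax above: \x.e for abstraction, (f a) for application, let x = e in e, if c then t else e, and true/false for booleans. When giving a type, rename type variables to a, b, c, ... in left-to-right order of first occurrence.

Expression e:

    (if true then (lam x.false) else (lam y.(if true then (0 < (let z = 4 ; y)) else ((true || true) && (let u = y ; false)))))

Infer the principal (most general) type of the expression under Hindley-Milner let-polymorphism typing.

Derivation:
  unify Bool ~ Bool
\x._ : a -> Bool
  unify Bool ~ Bool
  unify Int ~ Int
let z : Int
y : b
  unify b ~ Int
  unify Bool ~ Bool
  unify Bool ~ Bool
  unify Bool ~ Bool
y : Int
let u : Int
  unify Bool ~ Bool
  unify Bool ~ Bool
\y._ : Int -> Bool
  unify a -> Bool ~ Int -> Bool
  unify a ~ Int
  unify Bool ~ Bool

Answer: Int -> Bool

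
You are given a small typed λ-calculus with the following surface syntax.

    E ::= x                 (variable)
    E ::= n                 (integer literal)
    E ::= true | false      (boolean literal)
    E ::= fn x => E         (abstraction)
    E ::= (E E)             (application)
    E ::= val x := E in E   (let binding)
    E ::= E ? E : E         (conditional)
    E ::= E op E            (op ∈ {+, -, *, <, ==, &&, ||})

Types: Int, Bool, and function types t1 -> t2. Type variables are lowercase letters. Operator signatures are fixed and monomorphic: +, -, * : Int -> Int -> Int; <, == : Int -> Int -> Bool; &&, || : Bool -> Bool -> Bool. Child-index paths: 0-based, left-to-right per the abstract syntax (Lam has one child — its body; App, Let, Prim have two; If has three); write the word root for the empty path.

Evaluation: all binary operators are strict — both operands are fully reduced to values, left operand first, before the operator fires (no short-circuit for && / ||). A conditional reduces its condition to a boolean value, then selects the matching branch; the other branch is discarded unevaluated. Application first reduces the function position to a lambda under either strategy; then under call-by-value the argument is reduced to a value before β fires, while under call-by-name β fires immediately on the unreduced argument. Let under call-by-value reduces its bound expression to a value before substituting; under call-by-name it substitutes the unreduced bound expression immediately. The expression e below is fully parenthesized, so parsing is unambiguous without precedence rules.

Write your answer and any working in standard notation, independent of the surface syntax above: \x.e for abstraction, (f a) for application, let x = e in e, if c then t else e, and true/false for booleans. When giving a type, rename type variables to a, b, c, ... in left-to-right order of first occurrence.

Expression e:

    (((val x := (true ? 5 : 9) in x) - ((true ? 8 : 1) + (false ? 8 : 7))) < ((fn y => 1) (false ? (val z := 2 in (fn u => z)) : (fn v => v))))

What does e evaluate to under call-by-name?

Answer: true

Trace:
step 0: (((let x = (if true then 5 else 9) in x) - ((if true then 8 else 1) + (if false then 8 else 7))) < ((\y.1) (if false then (let z = 2 in (\u.z)) else (\v.v))))
step 1: [let@0.0] (((if true then 5 else 9) - ((if true then 8 else 1) + (if false then 8 else 7))) < ((\y.1) (if false then (let z = 2 in (\u.z)) else (\v.v))))
step 2: [if@0.0] ((5 - ((if true then 8 else 1) + (if false then 8 else 7))) < ((\y.1) (if false then (let z = 2 in (\u.z)) else (\v.v))))
step 3: [if@0.1.0] ((5 - (8 + (if false then 8 else 7))) < ((\y.1) (if false then (let z = 2 in (\u.z)) else (\v.v))))
step 4: [if@0.1.1] ((5 - (8 + 7)) < ((\y.1) (if false then (let z = 2 in (\u.z)) else (\v.v))))
step 5: [delta@0.1] ((5 - 15) < ((\y.1) (if false then (let z = 2 in (\u.z)) else (\v.v))))
step 6: [delta@0] (-10 < ((\y.1) (if false then (let z = 2 in (\u.z)) else (\v.v))))
step 7: [beta@1] (-10 < 1)
step 8: [delta@root] true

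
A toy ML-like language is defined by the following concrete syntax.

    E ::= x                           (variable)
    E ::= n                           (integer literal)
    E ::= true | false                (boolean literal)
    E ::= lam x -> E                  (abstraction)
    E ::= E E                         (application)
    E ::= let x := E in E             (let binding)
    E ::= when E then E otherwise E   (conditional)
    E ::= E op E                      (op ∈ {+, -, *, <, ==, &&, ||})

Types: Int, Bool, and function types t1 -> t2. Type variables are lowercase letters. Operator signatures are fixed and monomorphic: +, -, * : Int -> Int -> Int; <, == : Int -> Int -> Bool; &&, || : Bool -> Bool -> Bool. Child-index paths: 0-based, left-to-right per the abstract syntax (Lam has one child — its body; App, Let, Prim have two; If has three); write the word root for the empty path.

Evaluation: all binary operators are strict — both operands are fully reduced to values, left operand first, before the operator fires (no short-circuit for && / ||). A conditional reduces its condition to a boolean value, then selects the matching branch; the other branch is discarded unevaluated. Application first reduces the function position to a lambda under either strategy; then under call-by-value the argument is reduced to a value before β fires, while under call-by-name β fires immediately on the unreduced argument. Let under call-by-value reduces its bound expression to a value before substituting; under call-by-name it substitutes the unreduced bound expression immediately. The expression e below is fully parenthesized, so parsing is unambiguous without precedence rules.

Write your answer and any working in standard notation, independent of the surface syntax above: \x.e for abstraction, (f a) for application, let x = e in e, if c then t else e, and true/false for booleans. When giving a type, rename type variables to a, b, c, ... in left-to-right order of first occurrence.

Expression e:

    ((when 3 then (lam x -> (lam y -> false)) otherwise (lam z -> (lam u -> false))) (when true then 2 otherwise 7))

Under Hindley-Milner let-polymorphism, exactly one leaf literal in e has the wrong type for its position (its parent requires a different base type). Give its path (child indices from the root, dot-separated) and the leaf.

Answer: 0.0 : 3

Derivation:
  unify Int ~ Bool
  FAIL: mismatch Int ~ Bool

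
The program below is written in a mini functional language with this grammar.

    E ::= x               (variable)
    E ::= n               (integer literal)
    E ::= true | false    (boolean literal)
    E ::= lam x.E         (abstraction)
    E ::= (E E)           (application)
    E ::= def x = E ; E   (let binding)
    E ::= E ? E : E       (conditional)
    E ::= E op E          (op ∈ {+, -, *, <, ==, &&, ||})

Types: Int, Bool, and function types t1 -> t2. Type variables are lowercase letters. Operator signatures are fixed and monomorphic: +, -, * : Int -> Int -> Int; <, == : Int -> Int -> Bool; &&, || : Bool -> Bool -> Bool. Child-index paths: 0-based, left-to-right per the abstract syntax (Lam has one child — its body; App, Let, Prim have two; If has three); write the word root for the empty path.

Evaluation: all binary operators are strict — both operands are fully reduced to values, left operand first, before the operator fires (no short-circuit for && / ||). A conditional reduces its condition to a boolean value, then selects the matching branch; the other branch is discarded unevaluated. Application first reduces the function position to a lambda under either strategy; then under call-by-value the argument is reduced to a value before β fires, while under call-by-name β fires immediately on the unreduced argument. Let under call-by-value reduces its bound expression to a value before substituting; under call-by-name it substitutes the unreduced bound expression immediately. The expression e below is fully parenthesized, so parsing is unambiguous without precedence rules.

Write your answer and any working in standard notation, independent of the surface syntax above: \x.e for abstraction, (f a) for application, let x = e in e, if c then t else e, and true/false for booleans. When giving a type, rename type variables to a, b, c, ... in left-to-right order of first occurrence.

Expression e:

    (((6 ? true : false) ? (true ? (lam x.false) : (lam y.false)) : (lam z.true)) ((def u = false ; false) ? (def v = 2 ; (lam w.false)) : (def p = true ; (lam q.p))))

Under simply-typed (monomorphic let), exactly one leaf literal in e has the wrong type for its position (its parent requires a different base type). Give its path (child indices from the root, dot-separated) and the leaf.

Trace:
  unify Int ~ Bool
  FAIL: mismatch Int ~ Bool

Answer: 0.0.0 : 6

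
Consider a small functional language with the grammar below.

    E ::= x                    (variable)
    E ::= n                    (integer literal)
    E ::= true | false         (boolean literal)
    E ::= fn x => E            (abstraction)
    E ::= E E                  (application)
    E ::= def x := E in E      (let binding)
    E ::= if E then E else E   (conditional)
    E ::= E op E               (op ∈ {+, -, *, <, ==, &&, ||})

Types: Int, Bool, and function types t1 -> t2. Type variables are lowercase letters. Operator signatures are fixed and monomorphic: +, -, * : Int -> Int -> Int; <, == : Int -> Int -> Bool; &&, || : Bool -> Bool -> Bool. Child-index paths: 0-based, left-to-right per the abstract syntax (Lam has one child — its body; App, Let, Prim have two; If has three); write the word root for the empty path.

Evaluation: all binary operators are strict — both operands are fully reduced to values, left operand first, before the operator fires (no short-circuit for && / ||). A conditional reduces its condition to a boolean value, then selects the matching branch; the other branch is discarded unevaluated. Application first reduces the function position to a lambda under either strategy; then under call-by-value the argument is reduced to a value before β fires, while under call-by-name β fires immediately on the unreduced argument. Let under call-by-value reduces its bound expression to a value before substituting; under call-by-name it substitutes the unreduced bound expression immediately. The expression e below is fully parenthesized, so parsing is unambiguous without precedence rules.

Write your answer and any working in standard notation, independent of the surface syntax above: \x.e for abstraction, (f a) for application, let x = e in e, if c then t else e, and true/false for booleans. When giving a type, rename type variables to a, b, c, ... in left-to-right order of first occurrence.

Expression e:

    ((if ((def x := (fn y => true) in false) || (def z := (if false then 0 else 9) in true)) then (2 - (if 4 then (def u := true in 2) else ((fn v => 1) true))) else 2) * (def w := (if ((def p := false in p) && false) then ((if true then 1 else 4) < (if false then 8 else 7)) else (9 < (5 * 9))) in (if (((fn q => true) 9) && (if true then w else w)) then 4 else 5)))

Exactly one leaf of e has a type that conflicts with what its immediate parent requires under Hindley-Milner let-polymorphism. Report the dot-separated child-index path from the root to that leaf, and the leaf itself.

Answer: 0.1.1.0 : 4

Working:
\y._ : a -> Bool
let x : forall. a -> Bool
  unify Bool ~ Bool
  unify Bool ~ Bool
  unify Int ~ Int
let z : Int
  unify Bool ~ Bool
  unify Bool ~ Bool
  unify Int ~ Int
  unify Int ~ Bool
  FAIL: mismatch Int ~ Bool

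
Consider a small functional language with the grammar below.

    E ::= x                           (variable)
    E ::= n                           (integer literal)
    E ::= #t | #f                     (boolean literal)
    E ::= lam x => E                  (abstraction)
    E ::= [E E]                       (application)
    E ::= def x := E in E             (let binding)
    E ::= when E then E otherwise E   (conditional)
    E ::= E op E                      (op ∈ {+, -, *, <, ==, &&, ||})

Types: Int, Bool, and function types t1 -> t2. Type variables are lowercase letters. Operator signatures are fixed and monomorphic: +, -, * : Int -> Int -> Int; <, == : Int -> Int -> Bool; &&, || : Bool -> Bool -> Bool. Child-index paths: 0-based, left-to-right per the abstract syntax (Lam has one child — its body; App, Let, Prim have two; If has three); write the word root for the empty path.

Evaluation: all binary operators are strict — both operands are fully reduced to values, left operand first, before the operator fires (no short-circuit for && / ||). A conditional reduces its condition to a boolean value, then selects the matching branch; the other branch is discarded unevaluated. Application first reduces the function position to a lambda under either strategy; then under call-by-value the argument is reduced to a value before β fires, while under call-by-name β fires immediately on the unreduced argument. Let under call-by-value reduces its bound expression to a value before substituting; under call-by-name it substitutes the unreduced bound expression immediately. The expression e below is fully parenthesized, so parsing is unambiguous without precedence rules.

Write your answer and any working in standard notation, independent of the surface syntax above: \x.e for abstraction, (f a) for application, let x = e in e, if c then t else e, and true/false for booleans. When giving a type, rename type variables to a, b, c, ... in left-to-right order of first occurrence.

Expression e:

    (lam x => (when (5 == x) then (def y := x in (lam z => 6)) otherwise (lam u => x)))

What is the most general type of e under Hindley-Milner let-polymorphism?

Answer: Int -> a -> Int

Trace:
  unify Int ~ Int
x : a
  unify a ~ Int
  unify Bool ~ Bool
x : Int
let y : Int
\z._ : b -> Int
x : Int
\u._ : c -> Int
  unify b -> Int ~ c -> Int
  unify b ~ c
  unify Int ~ Int
\x._ : Int -> c -> Int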